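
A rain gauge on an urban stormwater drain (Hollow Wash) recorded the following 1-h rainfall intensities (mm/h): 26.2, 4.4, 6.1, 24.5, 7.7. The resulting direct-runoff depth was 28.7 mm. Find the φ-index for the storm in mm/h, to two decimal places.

φ ≈ 11.00 mm/h

Only the 2 blocks with intensity above φ contribute runoff: 26.2, 24.5 mm/h.
Σ(I−φ)·Δt = d  ⇒  (26.2+24.5 − 2φ)·1 = 28.7
φ = (50.70 − 28.7/1) / 2 = 11.00 mm/h.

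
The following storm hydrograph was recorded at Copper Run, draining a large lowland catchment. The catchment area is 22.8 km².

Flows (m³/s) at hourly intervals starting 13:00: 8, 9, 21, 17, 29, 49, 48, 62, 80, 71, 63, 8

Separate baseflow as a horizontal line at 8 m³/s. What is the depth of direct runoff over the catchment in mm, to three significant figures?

Direct runoff: 0.0, 1.0, 13.0, 9.0, 21.0, 41.0, 40.0, 54.0, 72.0, 63.0, 55.0, 0.0 m³/s; ΣQ_DR = 369.0 m³/s.
V = ΣQ_DR · Δt = 369.0 × 3600 s = 1.328 × 10^6 m³.
Over A = 22.8 km², depth = V / A = 58.3 mm.

d ≈ 58.3 mm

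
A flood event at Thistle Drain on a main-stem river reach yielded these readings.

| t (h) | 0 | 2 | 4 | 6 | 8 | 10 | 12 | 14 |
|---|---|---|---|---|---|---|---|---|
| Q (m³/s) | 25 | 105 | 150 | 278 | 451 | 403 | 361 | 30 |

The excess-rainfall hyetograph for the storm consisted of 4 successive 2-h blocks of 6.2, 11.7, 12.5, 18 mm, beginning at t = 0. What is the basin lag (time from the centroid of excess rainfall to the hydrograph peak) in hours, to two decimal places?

Centroid of excess rainfall: t_c = Σ P_i·t̄_i / ΣP_i = 4.7479 h (block centres at 1, 3, 5, 7 h).
Hydrograph peak occurs at t = 8 h, so basin lag t_L = 8 − 4.7479 = 3.25 h.

t_L ≈ 3.25 h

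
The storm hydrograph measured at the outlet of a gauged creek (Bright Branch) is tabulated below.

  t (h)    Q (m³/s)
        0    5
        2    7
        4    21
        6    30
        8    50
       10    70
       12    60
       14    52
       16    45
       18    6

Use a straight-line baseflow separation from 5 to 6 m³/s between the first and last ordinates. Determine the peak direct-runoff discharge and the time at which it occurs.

Subtracting baseflow gives direct-runoff ordinates: 0.00, 1.89, 15.78, 24.67, 44.56, 64.44, 54.33, 46.22, 39.11, 0.00 m³/s.
The maximum is 64.44 m³/s, occurring at the reading for t = 10 h.

Q_p = 64.44 m³/s at t = 10 h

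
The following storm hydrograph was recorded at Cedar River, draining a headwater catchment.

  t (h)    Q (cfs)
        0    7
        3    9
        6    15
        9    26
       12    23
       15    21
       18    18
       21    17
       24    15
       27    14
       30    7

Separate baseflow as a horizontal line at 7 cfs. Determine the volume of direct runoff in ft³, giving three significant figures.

Direct-runoff ordinates (Q − Q_b): 0.0, 2.0, 8.0, 19.0, 16.0, 14.0, 11.0, 10.0, 8.0, 7.0, 0.0 cfs.
ΣQ_DR = 95.00 cfs.
With Δt = 3 h = 10800 s, V = ΣQ_DR · Δt = 95.00 × 10800 = 1.03 × 10^6 ft³.

V ≈ 1.03 × 10^6 ft³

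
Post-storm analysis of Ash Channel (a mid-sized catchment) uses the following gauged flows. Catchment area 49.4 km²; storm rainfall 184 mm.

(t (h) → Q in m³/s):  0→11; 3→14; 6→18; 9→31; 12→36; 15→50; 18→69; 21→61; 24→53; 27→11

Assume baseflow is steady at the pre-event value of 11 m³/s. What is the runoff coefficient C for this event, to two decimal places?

C ≈ 0.29

ΣQ_DR = 244.0 m³/s; V = ΣQ_DR·Δt = 2.635 × 10^6 m³.
Runoff depth d = V / A = 53.34 mm.
C = d / P = 53.34 / 184 = 0.29.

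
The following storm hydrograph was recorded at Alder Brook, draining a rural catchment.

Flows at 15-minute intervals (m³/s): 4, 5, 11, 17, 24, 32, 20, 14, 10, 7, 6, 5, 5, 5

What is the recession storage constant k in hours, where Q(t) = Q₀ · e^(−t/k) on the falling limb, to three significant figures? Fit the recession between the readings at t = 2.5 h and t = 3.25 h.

k ≈ 4.11 h

On the falling limb, Q drops from 6 to 5 m³/s between t = 2.5 h and t = 3.25 h (Δt = 0.75 h).
k = −Δt / ln(Q₂/Q₁) = −0.75 / ln(5/6) = 4.11 h.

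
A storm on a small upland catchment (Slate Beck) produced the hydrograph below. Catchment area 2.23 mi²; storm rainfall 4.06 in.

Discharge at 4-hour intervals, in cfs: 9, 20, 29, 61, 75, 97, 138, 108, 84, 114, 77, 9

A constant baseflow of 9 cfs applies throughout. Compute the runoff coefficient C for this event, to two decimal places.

C ≈ 0.49

ΣQ_DR = 713.0 cfs; V = ΣQ_DR·Δt = 1.027 × 10^7 ft³.
Runoff depth d = V / A = 1.982 in.
C = d / P = 1.982 / 4.06 = 0.49.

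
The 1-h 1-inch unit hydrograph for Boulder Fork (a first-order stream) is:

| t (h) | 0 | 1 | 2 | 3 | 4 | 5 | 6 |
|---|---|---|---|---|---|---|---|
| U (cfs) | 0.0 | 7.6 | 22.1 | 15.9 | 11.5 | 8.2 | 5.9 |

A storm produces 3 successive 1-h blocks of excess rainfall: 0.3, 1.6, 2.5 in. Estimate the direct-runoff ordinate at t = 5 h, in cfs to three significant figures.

Q ≈ 60.6 cfs

By discrete convolution, Q_j = Σ (P_i / 1 in) · U_{j−i}.
At t = 5 h (j=5): Q = (0.3/1)·8.2 + (1.6/1)·11.5 + (2.5/1)·15.9 = 60.6 cfs.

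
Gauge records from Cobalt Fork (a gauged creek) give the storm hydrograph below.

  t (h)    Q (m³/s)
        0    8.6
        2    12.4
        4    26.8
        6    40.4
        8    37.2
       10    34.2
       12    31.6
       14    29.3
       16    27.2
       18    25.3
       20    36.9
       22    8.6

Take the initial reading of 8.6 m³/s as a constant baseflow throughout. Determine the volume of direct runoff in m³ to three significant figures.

V ≈ 1.55 × 10^6 m³

Direct-runoff ordinates (Q − Q_b): 0.0, 3.8, 18.2, 31.8, 28.6, 25.6, 23.0, 20.7, 18.6, 16.7, 28.3, 0.0 m³/s.
ΣQ_DR = 215.3 m³/s.
With Δt = 2 h = 7200 s, V = ΣQ_DR · Δt = 215.3 × 7200 = 1.55 × 10^6 m³.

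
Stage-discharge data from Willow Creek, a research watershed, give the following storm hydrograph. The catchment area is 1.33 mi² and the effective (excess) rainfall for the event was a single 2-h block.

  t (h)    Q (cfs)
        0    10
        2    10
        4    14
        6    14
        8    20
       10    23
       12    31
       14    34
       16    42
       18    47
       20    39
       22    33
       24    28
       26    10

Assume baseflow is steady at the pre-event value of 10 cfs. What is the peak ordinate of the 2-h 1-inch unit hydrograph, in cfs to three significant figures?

Direct runoff: 0.0, 0.0, 4.0, 4.0, 10.0, 13.0, 21.0, 24.0, 32.0, 37.0, 29.0, 23.0, 18.0, 0.0 cfs; ΣQ_DR = 215.0 cfs, peak = 37.0 cfs.
Runoff depth d = ΣQ_DR·Δt / A = 215.0 × 7200 / (1.33 mi²) = 0.5010 in.
The 1-inch UH is the DRH scaled by (1 in)/d, so U_p = 37.0 × 1/0.5010 = 73.9 cfs.

U_p ≈ 73.9 cfs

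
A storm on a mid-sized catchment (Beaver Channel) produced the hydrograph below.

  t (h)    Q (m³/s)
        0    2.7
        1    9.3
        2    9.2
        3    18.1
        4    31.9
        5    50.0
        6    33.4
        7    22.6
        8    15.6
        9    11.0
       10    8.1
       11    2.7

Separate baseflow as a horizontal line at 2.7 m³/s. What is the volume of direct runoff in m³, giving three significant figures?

Direct-runoff ordinates (Q − Q_b): 0.0, 6.6, 6.5, 15.4, 29.2, 47.3, 30.7, 19.9, 12.9, 8.3, 5.4, 0.0 m³/s.
ΣQ_DR = 182.2 m³/s.
With Δt = 1 h = 3600 s, V = ΣQ_DR · Δt = 182.2 × 3600 = 6.56 × 10^5 m³.

V ≈ 6.56 × 10^5 m³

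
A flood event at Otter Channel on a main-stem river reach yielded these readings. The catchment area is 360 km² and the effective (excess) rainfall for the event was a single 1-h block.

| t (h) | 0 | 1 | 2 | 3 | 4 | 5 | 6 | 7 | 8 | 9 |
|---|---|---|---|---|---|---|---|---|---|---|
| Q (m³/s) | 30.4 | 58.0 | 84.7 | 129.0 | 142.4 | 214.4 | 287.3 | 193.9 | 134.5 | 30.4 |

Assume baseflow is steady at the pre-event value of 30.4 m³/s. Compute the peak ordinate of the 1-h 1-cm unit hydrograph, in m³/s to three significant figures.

U_p ≈ 257 m³/s

Direct runoff: 0.0, 27.6, 54.3, 98.6, 112.0, 184.0, 256.9, 163.5, 104.1, 0.0 m³/s; ΣQ_DR = 1001 m³/s, peak = 256.9 m³/s.
Runoff depth d = ΣQ_DR·Δt / A = 1001 × 3600 / (360 km²) = 10.01 mm.
The 1-cm UH is the DRH scaled by (10 mm)/d, so U_p = 256.9 × 10/10.01 = 257 m³/s.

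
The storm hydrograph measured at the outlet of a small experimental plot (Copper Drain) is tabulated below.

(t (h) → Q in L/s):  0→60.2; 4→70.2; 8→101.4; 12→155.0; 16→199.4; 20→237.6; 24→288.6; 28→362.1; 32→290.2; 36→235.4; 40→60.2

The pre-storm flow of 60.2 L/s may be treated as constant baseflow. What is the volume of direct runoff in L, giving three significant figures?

V ≈ 2.01 × 10^7 L

Direct-runoff ordinates (Q − Q_b): 0.0, 10.0, 41.2, 94.8, 139.2, 177.4, 228.4, 301.9, 230.0, 175.2, 0.0 L/s.
ΣQ_DR = 1398 L/s.
With Δt = 4 h = 14400 s, V = ΣQ_DR · Δt = 1398 × 14400 = 2.01 × 10^7 L.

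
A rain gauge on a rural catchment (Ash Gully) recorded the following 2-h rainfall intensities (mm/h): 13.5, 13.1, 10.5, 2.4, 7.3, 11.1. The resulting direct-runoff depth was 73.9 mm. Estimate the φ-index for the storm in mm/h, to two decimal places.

Only the 5 blocks with intensity above φ contribute runoff: 13.5, 13.1, 10.5, 7.3, 11.1 mm/h.
Σ(I−φ)·Δt = d  ⇒  (13.5+13.1+10.5+7.3+11.1 − 5φ)·2 = 73.9
φ = (55.50 − 73.9/2) / 5 = 3.71 mm/h.

φ ≈ 3.71 mm/h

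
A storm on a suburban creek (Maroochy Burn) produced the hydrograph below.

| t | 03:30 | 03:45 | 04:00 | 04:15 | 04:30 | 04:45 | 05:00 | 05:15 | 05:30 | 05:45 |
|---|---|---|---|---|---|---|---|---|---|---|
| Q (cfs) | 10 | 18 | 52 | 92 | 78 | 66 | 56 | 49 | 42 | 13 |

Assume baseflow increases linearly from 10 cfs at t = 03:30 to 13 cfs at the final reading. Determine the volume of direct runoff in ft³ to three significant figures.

Direct-runoff ordinates (Q − Q_b): 0.00, 7.67, 41.33, 81.00, 66.67, 54.33, 44.00, 36.67, 29.33, 0.00 cfs.
ΣQ_DR = 361.0 cfs.
With Δt = 0.25 h = 900 s, V = ΣQ_DR · Δt = 361.0 × 900 = 3.25 × 10^5 ft³.

V ≈ 3.25 × 10^5 ft³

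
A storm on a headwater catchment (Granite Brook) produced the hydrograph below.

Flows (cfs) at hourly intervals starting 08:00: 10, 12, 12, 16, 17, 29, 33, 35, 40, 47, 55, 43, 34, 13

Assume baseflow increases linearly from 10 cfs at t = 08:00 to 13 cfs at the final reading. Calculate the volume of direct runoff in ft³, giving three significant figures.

Direct-runoff ordinates (Q − Q_b): 0.00, 1.77, 1.54, 5.31, 6.08, 17.85, 21.62, 23.38, 28.15, 34.92, 42.69, 30.46, 21.23, 0.00 cfs.
ΣQ_DR = 235.0 cfs.
With Δt = 1 h = 3600 s, V = ΣQ_DR · Δt = 235.0 × 3600 = 8.46 × 10^5 ft³.

V ≈ 8.46 × 10^5 ft³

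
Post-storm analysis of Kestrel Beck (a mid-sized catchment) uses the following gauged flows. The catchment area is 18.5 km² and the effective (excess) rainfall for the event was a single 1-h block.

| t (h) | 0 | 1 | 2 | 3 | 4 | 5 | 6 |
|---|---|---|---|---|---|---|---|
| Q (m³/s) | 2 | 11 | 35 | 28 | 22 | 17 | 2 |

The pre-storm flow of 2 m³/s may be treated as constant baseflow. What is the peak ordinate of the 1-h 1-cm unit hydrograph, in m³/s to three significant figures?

U_p ≈ 16.5 m³/s

Direct runoff: 0.0, 9.0, 33.0, 26.0, 20.0, 15.0, 0.0 m³/s; ΣQ_DR = 103.0 m³/s, peak = 33.0 m³/s.
Runoff depth d = ΣQ_DR·Δt / A = 103.0 × 3600 / (18.5 km²) = 20.04 mm.
The 1-cm UH is the DRH scaled by (10 mm)/d, so U_p = 33.0 × 10/20.04 = 16.5 m³/s.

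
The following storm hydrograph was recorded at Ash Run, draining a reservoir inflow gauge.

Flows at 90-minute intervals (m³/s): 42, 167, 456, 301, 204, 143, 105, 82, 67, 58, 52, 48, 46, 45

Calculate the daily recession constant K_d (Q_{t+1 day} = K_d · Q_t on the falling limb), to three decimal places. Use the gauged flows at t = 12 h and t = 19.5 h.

Between t = 12 h and t = 19.5 h the flow falls from 67 to 45 m³/s over 5×1.5 h = 7.5 h.
Per-interval ratio K = (45/67)^(1/5) = 0.9235; K_d = K^(24/1.5) = 0.280.

K_d ≈ 0.280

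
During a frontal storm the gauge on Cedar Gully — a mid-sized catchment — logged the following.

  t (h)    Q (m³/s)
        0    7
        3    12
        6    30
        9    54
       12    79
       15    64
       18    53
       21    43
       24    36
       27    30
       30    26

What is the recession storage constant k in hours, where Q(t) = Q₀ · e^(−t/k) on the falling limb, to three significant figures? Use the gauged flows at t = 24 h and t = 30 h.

k ≈ 18.4 h

On the falling limb, Q drops from 36 to 26 m³/s between t = 24 h and t = 30 h (Δt = 6 h).
k = −Δt / ln(Q₂/Q₁) = −6 / ln(26/36) = 18.4 h.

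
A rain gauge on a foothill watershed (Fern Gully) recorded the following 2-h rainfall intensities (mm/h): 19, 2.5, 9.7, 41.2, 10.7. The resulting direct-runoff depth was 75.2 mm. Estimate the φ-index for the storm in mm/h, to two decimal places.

φ ≈ 11.30 mm/h

Only the 2 blocks with intensity above φ contribute runoff: 19, 41.2 mm/h.
Σ(I−φ)·Δt = d  ⇒  (19+41.2 − 2φ)·2 = 75.2
φ = (60.20 − 75.2/2) / 2 = 11.30 mm/h.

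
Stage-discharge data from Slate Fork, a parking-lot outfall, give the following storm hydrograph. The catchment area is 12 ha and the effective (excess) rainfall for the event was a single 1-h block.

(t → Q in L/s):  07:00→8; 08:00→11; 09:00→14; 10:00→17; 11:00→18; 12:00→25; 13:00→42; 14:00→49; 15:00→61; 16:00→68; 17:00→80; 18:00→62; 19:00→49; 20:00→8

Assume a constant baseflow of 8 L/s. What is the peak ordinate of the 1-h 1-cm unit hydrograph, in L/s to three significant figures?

Direct runoff: 0.0, 3.0, 6.0, 9.0, 10.0, 17.0, 34.0, 41.0, 53.0, 60.0, 72.0, 54.0, 41.0, 0.0 L/s; ΣQ_DR = 400.0 L/s, peak = 72.0 L/s.
Runoff depth d = ΣQ_DR·Δt / A = 400.0 × 3600 / (12 ha) = 12.00 mm.
The 1-cm UH is the DRH scaled by (10 mm)/d, so U_p = 72.0 × 10/12.00 = 60.0 L/s.

U_p ≈ 60.0 L/s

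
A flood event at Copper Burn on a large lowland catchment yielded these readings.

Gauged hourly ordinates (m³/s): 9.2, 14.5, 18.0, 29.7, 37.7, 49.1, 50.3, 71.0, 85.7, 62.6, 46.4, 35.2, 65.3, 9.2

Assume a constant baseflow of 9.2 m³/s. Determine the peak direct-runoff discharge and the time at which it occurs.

Subtracting baseflow gives direct-runoff ordinates: 0.0, 5.3, 8.8, 20.5, 28.5, 39.9, 41.1, 61.8, 76.5, 53.4, 37.2, 26.0, 56.1, 0.0 m³/s.
The maximum is 76.5 m³/s, occurring at the reading for t = 8 h.

Q_p = 76.5 m³/s at t = 8 h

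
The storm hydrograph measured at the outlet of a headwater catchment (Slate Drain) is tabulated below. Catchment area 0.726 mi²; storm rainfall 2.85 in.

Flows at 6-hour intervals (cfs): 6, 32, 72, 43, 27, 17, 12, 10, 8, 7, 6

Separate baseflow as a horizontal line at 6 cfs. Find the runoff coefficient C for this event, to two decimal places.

C ≈ 0.78

ΣQ_DR = 174.0 cfs; V = ΣQ_DR·Δt = 3.758 × 10^6 ft³.
Runoff depth d = V / A = 2.228 in.
C = d / P = 2.228 / 2.85 = 0.78.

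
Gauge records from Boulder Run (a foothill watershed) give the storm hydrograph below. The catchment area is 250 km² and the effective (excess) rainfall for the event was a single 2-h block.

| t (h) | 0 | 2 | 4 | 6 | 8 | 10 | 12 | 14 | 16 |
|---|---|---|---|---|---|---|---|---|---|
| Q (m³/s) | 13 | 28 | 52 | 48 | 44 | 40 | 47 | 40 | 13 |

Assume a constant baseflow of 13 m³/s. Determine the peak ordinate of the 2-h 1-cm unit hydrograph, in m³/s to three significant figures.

U_p ≈ 65.1 m³/s

Direct runoff: 0.0, 15.0, 39.0, 35.0, 31.0, 27.0, 34.0, 27.0, 0.0 m³/s; ΣQ_DR = 208.0 m³/s, peak = 39.0 m³/s.
Runoff depth d = ΣQ_DR·Δt / A = 208.0 × 7200 / (250 km²) = 5.990 mm.
The 1-cm UH is the DRH scaled by (10 mm)/d, so U_p = 39.0 × 10/5.990 = 65.1 m³/s.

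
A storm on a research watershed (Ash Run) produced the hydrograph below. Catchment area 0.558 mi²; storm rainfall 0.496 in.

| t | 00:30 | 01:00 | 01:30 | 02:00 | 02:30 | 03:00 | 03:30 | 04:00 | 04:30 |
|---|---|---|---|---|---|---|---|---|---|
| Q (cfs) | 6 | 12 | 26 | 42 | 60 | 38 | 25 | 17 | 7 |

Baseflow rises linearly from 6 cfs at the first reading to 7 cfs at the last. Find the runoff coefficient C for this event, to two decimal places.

C ≈ 0.49

ΣQ_DR = 174.5 cfs; V = ΣQ_DR·Δt = 3.141 × 10^5 ft³.
Runoff depth d = V / A = 0.2423 in.
C = d / P = 0.2423 / 0.496 = 0.49.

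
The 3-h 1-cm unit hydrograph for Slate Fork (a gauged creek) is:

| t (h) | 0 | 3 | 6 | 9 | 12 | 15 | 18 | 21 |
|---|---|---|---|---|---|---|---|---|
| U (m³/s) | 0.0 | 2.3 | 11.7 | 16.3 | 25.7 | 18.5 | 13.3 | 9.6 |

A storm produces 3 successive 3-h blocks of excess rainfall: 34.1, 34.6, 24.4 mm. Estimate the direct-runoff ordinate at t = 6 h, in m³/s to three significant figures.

By discrete convolution, Q_j = Σ (P_i / 10 mm) · U_{j−i}.
At t = 6 h (j=2): Q = (34.1/10)·11.7 + (34.6/10)·2.3 + (24.4/10)·0.0 = 47.9 m³/s.

Q ≈ 47.9 m³/s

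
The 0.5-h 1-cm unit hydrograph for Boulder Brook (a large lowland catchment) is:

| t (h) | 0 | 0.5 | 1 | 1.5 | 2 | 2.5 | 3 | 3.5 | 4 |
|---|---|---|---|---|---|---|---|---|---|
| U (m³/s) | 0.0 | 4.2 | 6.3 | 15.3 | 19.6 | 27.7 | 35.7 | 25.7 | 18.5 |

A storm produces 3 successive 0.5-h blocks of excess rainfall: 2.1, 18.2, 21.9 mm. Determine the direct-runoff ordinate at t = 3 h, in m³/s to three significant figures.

Q ≈ 101 m³/s

By discrete convolution, Q_j = Σ (P_i / 10 mm) · U_{j−i}.
At t = 3 h (j=6): Q = (2.1/10)·35.7 + (18.2/10)·27.7 + (21.9/10)·19.6 = 101 m³/s.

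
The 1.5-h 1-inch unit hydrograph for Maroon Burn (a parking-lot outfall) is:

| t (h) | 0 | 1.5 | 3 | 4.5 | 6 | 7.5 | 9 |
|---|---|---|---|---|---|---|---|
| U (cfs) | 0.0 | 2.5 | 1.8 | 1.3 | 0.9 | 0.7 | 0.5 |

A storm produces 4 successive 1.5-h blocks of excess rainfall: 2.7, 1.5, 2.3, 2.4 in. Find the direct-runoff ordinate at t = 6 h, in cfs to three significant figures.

Q ≈ 14.5 cfs

By discrete convolution, Q_j = Σ (P_i / 1 in) · U_{j−i}.
At t = 6 h (j=4): Q = (2.7/1)·0.9 + (1.5/1)·1.3 + (2.3/1)·1.8 + (2.4/1)·2.5 = 14.5 cfs.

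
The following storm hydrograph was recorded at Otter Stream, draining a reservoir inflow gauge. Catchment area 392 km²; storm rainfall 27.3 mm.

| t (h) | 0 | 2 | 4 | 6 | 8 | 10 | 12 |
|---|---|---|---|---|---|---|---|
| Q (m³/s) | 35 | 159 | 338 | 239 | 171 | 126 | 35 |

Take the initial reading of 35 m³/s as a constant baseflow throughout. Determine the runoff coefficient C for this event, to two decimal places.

ΣQ_DR = 858.0 m³/s; V = ΣQ_DR·Δt = 6.178 × 10^6 m³.
Runoff depth d = V / A = 15.76 mm.
C = d / P = 15.76 / 27.3 = 0.58.

C ≈ 0.58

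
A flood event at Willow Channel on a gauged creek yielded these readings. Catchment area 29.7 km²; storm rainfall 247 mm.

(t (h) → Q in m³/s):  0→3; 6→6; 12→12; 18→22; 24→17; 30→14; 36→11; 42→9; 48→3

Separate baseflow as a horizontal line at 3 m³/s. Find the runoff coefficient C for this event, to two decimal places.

C ≈ 0.21

ΣQ_DR = 70.00 m³/s; V = ΣQ_DR·Δt = 1.512 × 10^6 m³.
Runoff depth d = V / A = 50.91 mm.
C = d / P = 50.91 / 247 = 0.21.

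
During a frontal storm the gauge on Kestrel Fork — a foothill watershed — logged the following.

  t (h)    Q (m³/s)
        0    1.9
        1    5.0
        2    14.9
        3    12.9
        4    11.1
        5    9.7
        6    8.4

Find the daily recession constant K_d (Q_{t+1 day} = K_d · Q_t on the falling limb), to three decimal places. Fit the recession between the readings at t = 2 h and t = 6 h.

K_d ≈ 0.032

Between t = 2 h and t = 6 h the flow falls from 14.9 to 8.4 m³/s over 4×1 h = 4 h.
Per-interval ratio K = (8.4/14.9)^(1/4) = 0.8665; K_d = K^(24/1) = 0.032.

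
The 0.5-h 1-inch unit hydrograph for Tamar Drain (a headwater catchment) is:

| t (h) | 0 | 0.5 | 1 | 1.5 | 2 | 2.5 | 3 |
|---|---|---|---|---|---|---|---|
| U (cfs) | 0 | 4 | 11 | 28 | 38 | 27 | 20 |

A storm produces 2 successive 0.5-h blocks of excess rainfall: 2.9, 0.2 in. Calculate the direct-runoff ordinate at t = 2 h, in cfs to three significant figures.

Q ≈ 116 cfs

By discrete convolution, Q_j = Σ (P_i / 1 in) · U_{j−i}.
At t = 2 h (j=4): Q = (2.9/1)·38 + (0.2/1)·28 = 116 cfs.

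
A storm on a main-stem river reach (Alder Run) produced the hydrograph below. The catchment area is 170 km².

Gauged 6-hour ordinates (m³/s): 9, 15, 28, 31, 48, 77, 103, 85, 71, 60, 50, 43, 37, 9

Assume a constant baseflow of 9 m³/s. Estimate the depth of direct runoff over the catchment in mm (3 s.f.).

d ≈ 68.6 mm

Direct runoff: 0.0, 6.0, 19.0, 22.0, 39.0, 68.0, 94.0, 76.0, 62.0, 51.0, 41.0, 34.0, 28.0, 0.0 m³/s; ΣQ_DR = 540.0 m³/s.
V = ΣQ_DR · Δt = 540.0 × 21600 s = 1.166 × 10^7 m³.
Over A = 170 km², depth = V / A = 68.6 mm.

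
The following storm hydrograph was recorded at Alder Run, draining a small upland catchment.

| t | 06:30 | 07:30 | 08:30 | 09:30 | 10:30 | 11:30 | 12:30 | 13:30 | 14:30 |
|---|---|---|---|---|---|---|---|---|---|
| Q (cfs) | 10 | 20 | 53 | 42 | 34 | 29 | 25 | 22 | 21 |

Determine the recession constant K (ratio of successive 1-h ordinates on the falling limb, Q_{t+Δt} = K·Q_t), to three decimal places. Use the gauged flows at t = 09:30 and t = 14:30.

Using the recession-limb readings at t = 09:30 and t = 14:30: Q falls from 42 to 21 cfs over 5 intervals.
K = (Q₂/Q₁)^(1/5) = (21/42)^(1/5) = 0.871.

K ≈ 0.871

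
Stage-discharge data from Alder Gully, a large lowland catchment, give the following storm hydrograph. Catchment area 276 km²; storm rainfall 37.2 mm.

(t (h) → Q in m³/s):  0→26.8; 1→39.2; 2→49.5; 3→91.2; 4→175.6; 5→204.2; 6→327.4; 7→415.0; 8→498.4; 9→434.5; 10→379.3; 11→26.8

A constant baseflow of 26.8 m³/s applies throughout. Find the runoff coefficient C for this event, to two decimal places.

C ≈ 0.82

ΣQ_DR = 2346 m³/s; V = ΣQ_DR·Δt = 8.447 × 10^6 m³.
Runoff depth d = V / A = 30.60 mm.
C = d / P = 30.60 / 37.2 = 0.82.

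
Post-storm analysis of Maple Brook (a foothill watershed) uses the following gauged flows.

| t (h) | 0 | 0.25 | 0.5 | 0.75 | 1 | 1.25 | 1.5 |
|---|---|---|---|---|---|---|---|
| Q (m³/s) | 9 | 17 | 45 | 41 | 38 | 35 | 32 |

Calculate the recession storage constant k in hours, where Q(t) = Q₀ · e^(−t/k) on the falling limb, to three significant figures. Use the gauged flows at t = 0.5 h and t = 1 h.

On the falling limb, Q drops from 45 to 38 m³/s between t = 0.5 h and t = 1 h (Δt = 0.5 h).
k = −Δt / ln(Q₂/Q₁) = −0.5 / ln(38/45) = 2.96 h.

k ≈ 2.96 h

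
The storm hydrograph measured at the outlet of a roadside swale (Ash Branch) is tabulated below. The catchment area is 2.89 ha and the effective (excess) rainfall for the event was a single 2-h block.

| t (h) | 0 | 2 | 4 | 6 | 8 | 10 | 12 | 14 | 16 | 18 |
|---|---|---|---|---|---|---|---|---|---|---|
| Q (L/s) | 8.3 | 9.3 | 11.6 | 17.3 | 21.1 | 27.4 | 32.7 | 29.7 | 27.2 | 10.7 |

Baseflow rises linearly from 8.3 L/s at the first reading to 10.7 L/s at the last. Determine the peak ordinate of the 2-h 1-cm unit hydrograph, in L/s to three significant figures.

Direct runoff: 0.00, 0.73, 2.77, 8.20, 11.73, 17.77, 22.80, 19.53, 16.77, 0.00 L/s; ΣQ_DR = 100.3 L/s, peak = 22.80 L/s.
Runoff depth d = ΣQ_DR·Δt / A = 100.3 × 7200 / (2.89 ha) = 24.99 mm.
The 1-cm UH is the DRH scaled by (10 mm)/d, so U_p = 22.80 × 10/24.99 = 9.12 L/s.

U_p ≈ 9.12 L/s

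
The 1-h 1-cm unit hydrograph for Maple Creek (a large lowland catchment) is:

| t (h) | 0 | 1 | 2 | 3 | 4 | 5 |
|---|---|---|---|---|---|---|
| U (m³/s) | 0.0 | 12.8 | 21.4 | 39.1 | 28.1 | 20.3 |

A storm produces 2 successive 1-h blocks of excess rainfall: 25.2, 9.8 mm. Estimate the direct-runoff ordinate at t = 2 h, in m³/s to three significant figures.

Q ≈ 66.5 m³/s

By discrete convolution, Q_j = Σ (P_i / 10 mm) · U_{j−i}.
At t = 2 h (j=2): Q = (25.2/10)·21.4 + (9.8/10)·12.8 = 66.5 m³/s.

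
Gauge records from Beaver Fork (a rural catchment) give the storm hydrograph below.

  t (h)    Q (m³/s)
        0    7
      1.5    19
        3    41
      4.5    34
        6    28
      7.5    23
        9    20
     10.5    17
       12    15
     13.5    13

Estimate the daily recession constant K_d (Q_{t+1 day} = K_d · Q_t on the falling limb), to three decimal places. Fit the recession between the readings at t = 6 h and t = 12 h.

Between t = 6 h and t = 12 h the flow falls from 28 to 15 m³/s over 4×1.5 h = 6 h.
Per-interval ratio K = (15/28)^(1/4) = 0.8555; K_d = K^(24/1.5) = 0.082.

K_d ≈ 0.082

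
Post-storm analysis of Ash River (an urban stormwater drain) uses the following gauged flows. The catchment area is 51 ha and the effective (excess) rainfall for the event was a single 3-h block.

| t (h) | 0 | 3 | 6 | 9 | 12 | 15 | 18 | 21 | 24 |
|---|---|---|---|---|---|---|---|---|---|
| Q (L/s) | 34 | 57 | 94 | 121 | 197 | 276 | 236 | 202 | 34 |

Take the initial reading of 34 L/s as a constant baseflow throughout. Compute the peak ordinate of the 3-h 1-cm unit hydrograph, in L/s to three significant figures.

Direct runoff: 0.0, 23.0, 60.0, 87.0, 163.0, 242.0, 202.0, 168.0, 0.0 L/s; ΣQ_DR = 945.0 L/s, peak = 242.0 L/s.
Runoff depth d = ΣQ_DR·Δt / A = 945.0 × 10800 / (51 ha) = 20.01 mm.
The 1-cm UH is the DRH scaled by (10 mm)/d, so U_p = 242.0 × 10/20.01 = 121 L/s.

U_p ≈ 121 L/s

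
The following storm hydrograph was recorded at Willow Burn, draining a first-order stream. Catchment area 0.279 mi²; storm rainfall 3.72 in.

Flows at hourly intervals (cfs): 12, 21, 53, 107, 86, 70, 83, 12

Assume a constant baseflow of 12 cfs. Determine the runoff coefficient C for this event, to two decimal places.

ΣQ_DR = 348.0 cfs; V = ΣQ_DR·Δt = 1.253 × 10^6 ft³.
Runoff depth d = V / A = 1.933 in.
C = d / P = 1.933 / 3.72 = 0.52.

C ≈ 0.52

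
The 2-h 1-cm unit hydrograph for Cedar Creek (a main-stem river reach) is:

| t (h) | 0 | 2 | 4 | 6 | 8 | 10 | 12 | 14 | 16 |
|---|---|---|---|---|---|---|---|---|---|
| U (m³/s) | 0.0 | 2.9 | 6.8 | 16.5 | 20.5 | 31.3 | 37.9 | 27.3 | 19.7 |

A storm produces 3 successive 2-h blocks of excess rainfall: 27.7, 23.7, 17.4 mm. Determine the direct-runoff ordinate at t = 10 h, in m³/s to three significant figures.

Q ≈ 164 m³/s

By discrete convolution, Q_j = Σ (P_i / 10 mm) · U_{j−i}.
At t = 10 h (j=5): Q = (27.7/10)·31.3 + (23.7/10)·20.5 + (17.4/10)·16.5 = 164 m³/s.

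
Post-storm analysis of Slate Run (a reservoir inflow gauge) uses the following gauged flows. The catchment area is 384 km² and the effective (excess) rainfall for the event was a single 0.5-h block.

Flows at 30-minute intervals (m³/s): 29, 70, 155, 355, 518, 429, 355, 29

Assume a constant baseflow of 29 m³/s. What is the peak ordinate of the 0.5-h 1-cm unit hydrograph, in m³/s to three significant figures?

Direct runoff: 0.0, 41.0, 126.0, 326.0, 489.0, 400.0, 326.0, 0.0 m³/s; ΣQ_DR = 1708 m³/s, peak = 489.0 m³/s.
Runoff depth d = ΣQ_DR·Δt / A = 1708 × 1800 / (384 km²) = 8.006 mm.
The 1-cm UH is the DRH scaled by (10 mm)/d, so U_p = 489.0 × 10/8.006 = 611 m³/s.

U_p ≈ 611 m³/s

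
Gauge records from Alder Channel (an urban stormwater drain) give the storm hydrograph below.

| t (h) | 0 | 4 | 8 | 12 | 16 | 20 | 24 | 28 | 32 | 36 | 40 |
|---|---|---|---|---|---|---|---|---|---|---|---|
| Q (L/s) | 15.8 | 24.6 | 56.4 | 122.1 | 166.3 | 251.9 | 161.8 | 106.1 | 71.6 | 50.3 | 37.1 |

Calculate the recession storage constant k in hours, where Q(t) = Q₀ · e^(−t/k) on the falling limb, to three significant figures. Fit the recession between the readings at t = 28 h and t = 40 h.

k ≈ 11.4 h

On the falling limb, Q drops from 106.1 to 37.1 L/s between t = 28 h and t = 40 h (Δt = 12 h).
k = −Δt / ln(Q₂/Q₁) = −12 / ln(37.1/106.1) = 11.4 h.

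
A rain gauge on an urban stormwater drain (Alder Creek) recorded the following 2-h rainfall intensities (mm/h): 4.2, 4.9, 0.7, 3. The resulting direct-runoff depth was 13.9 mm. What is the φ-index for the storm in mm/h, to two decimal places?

Only the 3 blocks with intensity above φ contribute runoff: 4.2, 4.9, 3 mm/h.
Σ(I−φ)·Δt = d  ⇒  (4.2+4.9+3 − 3φ)·2 = 13.9
φ = (12.10 − 13.9/2) / 3 = 1.72 mm/h.

φ ≈ 1.72 mm/h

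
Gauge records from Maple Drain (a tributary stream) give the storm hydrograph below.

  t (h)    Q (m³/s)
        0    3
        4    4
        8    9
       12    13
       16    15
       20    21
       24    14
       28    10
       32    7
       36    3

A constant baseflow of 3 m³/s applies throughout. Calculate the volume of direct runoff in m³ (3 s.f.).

V ≈ 9.94 × 10^5 m³

Direct-runoff ordinates (Q − Q_b): 0.0, 1.0, 6.0, 10.0, 12.0, 18.0, 11.0, 7.0, 4.0, 0.0 m³/s.
ΣQ_DR = 69.00 m³/s.
With Δt = 4 h = 14400 s, V = ΣQ_DR · Δt = 69.00 × 14400 = 9.94 × 10^5 m³.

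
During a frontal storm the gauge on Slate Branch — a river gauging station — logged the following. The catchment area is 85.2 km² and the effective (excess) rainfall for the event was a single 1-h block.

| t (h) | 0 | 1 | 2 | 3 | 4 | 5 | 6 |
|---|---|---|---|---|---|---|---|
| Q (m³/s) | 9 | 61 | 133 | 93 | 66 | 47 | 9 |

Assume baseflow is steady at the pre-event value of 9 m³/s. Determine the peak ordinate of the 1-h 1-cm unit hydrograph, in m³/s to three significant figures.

Direct runoff: 0.0, 52.0, 124.0, 84.0, 57.0, 38.0, 0.0 m³/s; ΣQ_DR = 355.0 m³/s, peak = 124.0 m³/s.
Runoff depth d = ΣQ_DR·Δt / A = 355.0 × 3600 / (85.2 km²) = 15.00 mm.
The 1-cm UH is the DRH scaled by (10 mm)/d, so U_p = 124.0 × 10/15.00 = 82.7 m³/s.

U_p ≈ 82.7 m³/s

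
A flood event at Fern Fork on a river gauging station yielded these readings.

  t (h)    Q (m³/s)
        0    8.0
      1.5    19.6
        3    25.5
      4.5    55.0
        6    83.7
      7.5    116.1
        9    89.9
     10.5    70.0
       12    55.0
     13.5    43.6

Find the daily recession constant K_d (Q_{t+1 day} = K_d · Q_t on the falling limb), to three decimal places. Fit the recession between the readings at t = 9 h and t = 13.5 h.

K_d ≈ 0.021

Between t = 9 h and t = 13.5 h the flow falls from 89.9 to 43.6 m³/s over 3×1.5 h = 4.5 h.
Per-interval ratio K = (43.6/89.9)^(1/3) = 0.7857; K_d = K^(24/1.5) = 0.021.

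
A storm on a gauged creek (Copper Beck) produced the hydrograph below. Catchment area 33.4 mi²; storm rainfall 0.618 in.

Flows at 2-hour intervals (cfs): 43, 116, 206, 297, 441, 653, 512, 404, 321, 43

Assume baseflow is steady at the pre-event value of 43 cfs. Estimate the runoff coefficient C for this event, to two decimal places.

ΣQ_DR = 2606 cfs; V = ΣQ_DR·Δt = 1.876 × 10^7 ft³.
Runoff depth d = V / A = 0.2418 in.
C = d / P = 0.2418 / 0.618 = 0.39.

C ≈ 0.39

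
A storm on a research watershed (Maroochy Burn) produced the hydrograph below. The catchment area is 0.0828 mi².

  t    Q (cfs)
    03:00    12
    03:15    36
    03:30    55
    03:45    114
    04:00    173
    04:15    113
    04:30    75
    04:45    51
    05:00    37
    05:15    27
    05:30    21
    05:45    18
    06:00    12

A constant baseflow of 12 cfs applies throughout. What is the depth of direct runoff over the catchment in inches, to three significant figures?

d ≈ 2.75 in

Direct runoff: 0.0, 24.0, 43.0, 102.0, 161.0, 101.0, 63.0, 39.0, 25.0, 15.0, 9.0, 6.0, 0.0 cfs; ΣQ_DR = 588.0 cfs.
V = ΣQ_DR · Δt = 588.0 × 900 s = 5.292 × 10^5 ft³.
Over A = 0.0828 mi², depth = V / A = 2.75 in.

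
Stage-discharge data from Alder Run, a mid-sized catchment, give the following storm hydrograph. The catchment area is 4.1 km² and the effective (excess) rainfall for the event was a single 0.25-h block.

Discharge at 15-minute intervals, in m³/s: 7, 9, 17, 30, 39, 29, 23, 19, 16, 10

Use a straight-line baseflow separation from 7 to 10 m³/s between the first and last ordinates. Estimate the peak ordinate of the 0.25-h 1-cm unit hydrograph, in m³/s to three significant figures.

U_p ≈ 12.3 m³/s

Direct runoff: 0.00, 1.67, 9.33, 22.00, 30.67, 20.33, 14.00, 9.67, 6.33, 0.00 m³/s; ΣQ_DR = 114.0 m³/s, peak = 30.67 m³/s.
Runoff depth d = ΣQ_DR·Δt / A = 114.0 × 900 / (4.1 km²) = 25.02 mm.
The 1-cm UH is the DRH scaled by (10 mm)/d, so U_p = 30.67 × 10/25.02 = 12.3 m³/s.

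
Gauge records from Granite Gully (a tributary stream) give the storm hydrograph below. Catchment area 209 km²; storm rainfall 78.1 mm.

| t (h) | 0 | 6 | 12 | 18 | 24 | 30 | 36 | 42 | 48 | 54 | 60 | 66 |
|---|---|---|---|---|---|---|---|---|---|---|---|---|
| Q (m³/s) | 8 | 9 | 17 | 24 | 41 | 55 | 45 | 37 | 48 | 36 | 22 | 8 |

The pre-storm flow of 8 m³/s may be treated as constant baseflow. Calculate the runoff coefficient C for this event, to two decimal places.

ΣQ_DR = 254.0 m³/s; V = ΣQ_DR·Δt = 5.486 × 10^6 m³.
Runoff depth d = V / A = 26.25 mm.
C = d / P = 26.25 / 78.1 = 0.34.

C ≈ 0.34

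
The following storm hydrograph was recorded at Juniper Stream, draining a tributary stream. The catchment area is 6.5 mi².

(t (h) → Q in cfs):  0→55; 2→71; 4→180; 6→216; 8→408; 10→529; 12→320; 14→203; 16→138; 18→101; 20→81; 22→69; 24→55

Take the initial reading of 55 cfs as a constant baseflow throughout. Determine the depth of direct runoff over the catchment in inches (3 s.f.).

d ≈ 0.816 in

Direct runoff: 0.0, 16.0, 125.0, 161.0, 353.0, 474.0, 265.0, 148.0, 83.0, 46.0, 26.0, 14.0, 0.0 cfs; ΣQ_DR = 1711 cfs.
V = ΣQ_DR · Δt = 1711 × 7200 s = 1.232 × 10^7 ft³.
Over A = 6.5 mi², depth = V / A = 0.816 in.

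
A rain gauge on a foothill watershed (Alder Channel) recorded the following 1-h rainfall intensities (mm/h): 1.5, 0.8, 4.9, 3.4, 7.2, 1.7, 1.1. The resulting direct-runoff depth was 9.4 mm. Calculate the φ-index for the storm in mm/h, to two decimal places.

φ ≈ 2.03 mm/h

Only the 3 blocks with intensity above φ contribute runoff: 4.9, 3.4, 7.2 mm/h.
Σ(I−φ)·Δt = d  ⇒  (4.9+3.4+7.2 − 3φ)·1 = 9.4
φ = (15.50 − 9.4/1) / 3 = 2.03 mm/h.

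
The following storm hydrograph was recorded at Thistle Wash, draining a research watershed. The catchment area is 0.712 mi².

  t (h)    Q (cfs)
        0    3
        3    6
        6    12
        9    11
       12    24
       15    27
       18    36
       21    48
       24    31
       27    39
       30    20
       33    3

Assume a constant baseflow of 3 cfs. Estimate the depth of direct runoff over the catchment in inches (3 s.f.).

Direct runoff: 0.0, 3.0, 9.0, 8.0, 21.0, 24.0, 33.0, 45.0, 28.0, 36.0, 17.0, 0.0 cfs; ΣQ_DR = 224.0 cfs.
V = ΣQ_DR · Δt = 224.0 × 10800 s = 2.419 × 10^6 ft³.
Over A = 0.712 mi², depth = V / A = 1.46 in.

d ≈ 1.46 in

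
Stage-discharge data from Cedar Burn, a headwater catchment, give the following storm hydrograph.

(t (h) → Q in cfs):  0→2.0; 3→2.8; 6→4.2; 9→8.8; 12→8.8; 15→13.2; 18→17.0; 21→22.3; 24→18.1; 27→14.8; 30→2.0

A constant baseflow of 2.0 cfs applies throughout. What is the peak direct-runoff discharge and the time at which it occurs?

Subtracting baseflow gives direct-runoff ordinates: 0.0, 0.8, 2.2, 6.8, 6.8, 11.2, 15.0, 20.3, 16.1, 12.8, 0.0 cfs.
The maximum is 20.3 cfs, occurring at the reading for t = 21 h.

Q_p = 20.3 cfs at t = 21 h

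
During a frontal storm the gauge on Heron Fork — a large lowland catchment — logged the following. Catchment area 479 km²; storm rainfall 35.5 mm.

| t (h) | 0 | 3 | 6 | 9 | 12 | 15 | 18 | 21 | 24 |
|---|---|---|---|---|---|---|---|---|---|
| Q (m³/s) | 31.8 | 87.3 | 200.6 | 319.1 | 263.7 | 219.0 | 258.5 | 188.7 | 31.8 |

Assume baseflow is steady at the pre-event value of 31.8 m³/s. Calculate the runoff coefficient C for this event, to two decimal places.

C ≈ 0.83

ΣQ_DR = 1314 m³/s; V = ΣQ_DR·Δt = 1.419 × 10^7 m³.
Runoff depth d = V / A = 29.63 mm.
C = d / P = 29.63 / 35.5 = 0.83.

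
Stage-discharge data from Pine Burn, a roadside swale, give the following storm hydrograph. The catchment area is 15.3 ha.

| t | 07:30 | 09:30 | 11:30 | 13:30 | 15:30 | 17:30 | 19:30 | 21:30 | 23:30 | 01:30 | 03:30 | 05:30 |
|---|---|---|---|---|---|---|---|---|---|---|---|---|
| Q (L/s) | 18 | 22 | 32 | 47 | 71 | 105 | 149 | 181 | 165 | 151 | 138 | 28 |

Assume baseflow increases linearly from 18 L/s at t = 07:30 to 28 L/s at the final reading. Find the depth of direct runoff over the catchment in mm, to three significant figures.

d ≈ 39.1 mm

Direct runoff: 0.00, 3.09, 12.18, 26.27, 49.36, 82.45, 125.55, 156.64, 139.73, 124.82, 110.91, 0.00 L/s; ΣQ_DR = 831.0 L/s.
V = ΣQ_DR · Δt = 831.0 × 7200 s = 5.983 × 10^6 L.
Over A = 15.3 ha, depth = V / A = 39.1 mm.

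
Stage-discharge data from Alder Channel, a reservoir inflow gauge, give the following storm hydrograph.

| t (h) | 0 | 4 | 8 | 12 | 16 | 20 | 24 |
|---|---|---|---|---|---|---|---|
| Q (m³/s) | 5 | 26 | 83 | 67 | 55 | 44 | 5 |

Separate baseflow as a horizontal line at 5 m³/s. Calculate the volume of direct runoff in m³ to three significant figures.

V ≈ 3.60 × 10^6 m³

Direct-runoff ordinates (Q − Q_b): 0.0, 21.0, 78.0, 62.0, 50.0, 39.0, 0.0 m³/s.
ΣQ_DR = 250.0 m³/s.
With Δt = 4 h = 14400 s, V = ΣQ_DR · Δt = 250.0 × 14400 = 3.60 × 10^6 m³.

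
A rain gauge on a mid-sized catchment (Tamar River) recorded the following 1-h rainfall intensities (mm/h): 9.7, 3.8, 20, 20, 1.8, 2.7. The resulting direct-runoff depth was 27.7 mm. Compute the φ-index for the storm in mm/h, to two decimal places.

φ ≈ 7.33 mm/h

Only the 3 blocks with intensity above φ contribute runoff: 9.7, 20, 20 mm/h.
Σ(I−φ)·Δt = d  ⇒  (9.7+20+20 − 3φ)·1 = 27.7
φ = (49.70 − 27.7/1) / 3 = 7.33 mm/h.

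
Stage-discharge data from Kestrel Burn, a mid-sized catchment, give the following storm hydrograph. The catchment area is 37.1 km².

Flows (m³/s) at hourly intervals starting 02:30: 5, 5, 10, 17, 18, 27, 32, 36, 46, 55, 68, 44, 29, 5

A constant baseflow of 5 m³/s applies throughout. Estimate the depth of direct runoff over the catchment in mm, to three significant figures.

Direct runoff: 0.0, 0.0, 5.0, 12.0, 13.0, 22.0, 27.0, 31.0, 41.0, 50.0, 63.0, 39.0, 24.0, 0.0 m³/s; ΣQ_DR = 327.0 m³/s.
V = ΣQ_DR · Δt = 327.0 × 3600 s = 1.177 × 10^6 m³.
Over A = 37.1 km², depth = V / A = 31.7 mm.

d ≈ 31.7 mm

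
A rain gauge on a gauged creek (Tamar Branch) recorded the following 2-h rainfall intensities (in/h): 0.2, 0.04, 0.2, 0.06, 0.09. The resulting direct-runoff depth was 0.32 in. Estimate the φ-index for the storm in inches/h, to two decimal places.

Only the 2 blocks with intensity above φ contribute runoff: 0.2, 0.2 in/h.
Σ(I−φ)·Δt = d  ⇒  (0.2+0.2 − 2φ)·2 = 0.32
φ = (0.4000 − 0.32/2) / 2 = 0.12 in/h.

φ ≈ 0.12 in/h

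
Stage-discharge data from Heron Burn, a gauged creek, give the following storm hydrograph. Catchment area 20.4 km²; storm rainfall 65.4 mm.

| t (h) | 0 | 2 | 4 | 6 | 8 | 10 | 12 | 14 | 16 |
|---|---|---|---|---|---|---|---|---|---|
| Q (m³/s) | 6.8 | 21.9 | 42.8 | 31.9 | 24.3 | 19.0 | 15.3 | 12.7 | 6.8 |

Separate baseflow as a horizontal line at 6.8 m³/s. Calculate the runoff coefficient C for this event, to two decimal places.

C ≈ 0.65

ΣQ_DR = 120.3 m³/s; V = ΣQ_DR·Δt = 8.662 × 10^5 m³.
Runoff depth d = V / A = 42.46 mm.
C = d / P = 42.46 / 65.4 = 0.65.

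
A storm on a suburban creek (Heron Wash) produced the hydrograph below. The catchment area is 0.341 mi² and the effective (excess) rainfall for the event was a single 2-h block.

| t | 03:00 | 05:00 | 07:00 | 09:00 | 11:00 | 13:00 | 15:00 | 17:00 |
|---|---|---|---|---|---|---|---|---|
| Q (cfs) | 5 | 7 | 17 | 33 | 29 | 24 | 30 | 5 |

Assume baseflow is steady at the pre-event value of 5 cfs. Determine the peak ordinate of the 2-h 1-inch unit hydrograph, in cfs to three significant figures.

Direct runoff: 0.0, 2.0, 12.0, 28.0, 24.0, 19.0, 25.0, 0.0 cfs; ΣQ_DR = 110.0 cfs, peak = 28.0 cfs.
Runoff depth d = ΣQ_DR·Δt / A = 110.0 × 7200 / (0.341 mi²) = 0.9997 in.
The 1-inch UH is the DRH scaled by (1 in)/d, so U_p = 28.0 × 1/0.9997 = 28.0 cfs.

U_p ≈ 28.0 cfs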